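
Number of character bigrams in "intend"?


Word: "intend" (length 6)
Number of 2-grams = length - 2 + 1 = 6 - 2 + 1
= 5


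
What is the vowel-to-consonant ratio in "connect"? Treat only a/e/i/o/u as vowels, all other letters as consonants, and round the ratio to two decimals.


Word: "connect"
Vowels (a,e,i,o,u): 2
Consonants: 5
Ratio = 2/5
= 0.40


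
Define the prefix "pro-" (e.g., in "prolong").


Prefix: pro-
Example: prolong (pro- + long)
Meaning = forward / in favor of


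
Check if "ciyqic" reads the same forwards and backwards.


Word: "ciyqic"
Reversed: "ciqyic"
Forward == Backward? ciyqic != ciqyic
Palindrome = No


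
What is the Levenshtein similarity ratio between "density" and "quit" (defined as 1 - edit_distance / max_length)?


Word 1: "density" (length 7)
Word 2: "quit" (length 4)
One optimal edit sequence:
  1. delete 'd'  (+1)
  2. delete 'e'  (+1)
  3. substitute 'n' -> 'q'  (+1)
  4. substitute 's' -> 'u'  (+1)
  5. keep 'i'
  6. keep 't'
  7. delete 'y'  (+1)
Edit distance = 5
Max length = max(7, 4) = 7
Similarity = 1 - 5/7
= 0.2857


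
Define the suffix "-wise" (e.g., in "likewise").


Suffix: -wise
Example: likewise = like + -wise
Meaning = in the manner of


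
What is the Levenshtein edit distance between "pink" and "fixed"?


Word 1: "pink" (length 4)
Word 2: "fixed" (length 5)
One optimal edit sequence (insert/delete/substitute each cost 1):
  1. substitute 'p' -> 'f'  (+1)
  2. keep 'i'
  3. insert 'x'  (+1)
  4. substitute 'n' -> 'e'  (+1)
  5. substitute 'k' -> 'd'  (+1)
Total edit operations: 4
Edit distance = 4


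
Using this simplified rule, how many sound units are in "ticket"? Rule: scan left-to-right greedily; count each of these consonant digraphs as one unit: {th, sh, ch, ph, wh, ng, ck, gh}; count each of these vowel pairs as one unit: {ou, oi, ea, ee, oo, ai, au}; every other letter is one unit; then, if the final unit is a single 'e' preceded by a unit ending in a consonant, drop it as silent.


Word: "ticket" (6 letters)
Left-to-right scan:
  [1] 't' (letter)
  [2] 'i' (letter)
  [3] 'ck' (digraph)
  [4] 'e' (letter)
  [5] 't' (letter)
Units from scan: 5
Sound units = 5 units


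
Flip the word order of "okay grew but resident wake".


Original: "okay grew but resident wake"
Words (1..n): okay | grew | but | resident | wake
Reversed (n..1): wake | resident | but | grew | okay
Result = "wake resident but grew okay"


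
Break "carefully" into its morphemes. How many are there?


Word: "carefully"
Morphemes: care | -ful | -ly
Each morpheme carries meaning
= 3 morphemes


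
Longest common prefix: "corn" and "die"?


Word 1: "corn"
Word 2: "die"
Comparing from start:
  Pos 0: 'c' != 'd' (stop)
LCP = "" (length 0)


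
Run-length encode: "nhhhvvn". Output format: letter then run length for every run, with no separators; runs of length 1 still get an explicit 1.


String: "nhhhvvn"
Scanning for consecutive runs:
  'n' x 1
  'h' x 3
  'v' x 2
  'n' x 1
RLE = "n1h3v2n1"


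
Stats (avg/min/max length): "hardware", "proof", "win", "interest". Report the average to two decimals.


Lengths: "hardware"=8, "proof"=5, "win"=3, "interest"=8
Sum = 24, Count = 4
Average = 24/4 = 6.00
= avg=6.00, min=3, max=8


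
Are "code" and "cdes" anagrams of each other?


Word 1: "code" → sorted: cdeo
Word 2: "cdes" → sorted: cdes
Same letters? cdeo != cdes
Anagram = No


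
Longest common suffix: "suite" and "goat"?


Word 1: "suite"
Word 2: "goat"
Comparing from end:
  Pos -1: 'e' != 't' (stop)
LCS = "" (length 0)


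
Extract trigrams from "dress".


Word: "dress" (length 5)
Number of trigrams = 5 - 3 + 1 = 3
  Position 0: "dre"
  Position 1: "res"
  Position 2: "ess"
Trigrams = "dre", "res", "ess"


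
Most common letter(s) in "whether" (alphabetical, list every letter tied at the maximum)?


Word: "whether"
Letter counts:
  'e': 2
  'h': 2
  'r': 1
  't': 1
  'w': 1
Maximum count = 2
Most frequent = 'e', 'h' (2 times each)


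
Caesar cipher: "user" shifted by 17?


Word: "user"
Shift: 17
Each letter → (letter + shift) mod 26:
  'u' (20) + 17 = 11 → 'l'
  's' (18) + 17 = 9 → 'j'
  'e' (4) + 17 = 21 → 'v'
  'r' (17) + 17 = 8 → 'i'
Result = "ljvi"


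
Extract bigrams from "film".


Word: "film" (length 4)
Number of bigrams = 4 - 2 + 1 = 3
  Position 0: "fi"
  Position 1: "il"
  Position 2: "lm"
Bigrams = "fi", "il", "lm"


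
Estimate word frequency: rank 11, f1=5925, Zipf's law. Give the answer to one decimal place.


Zipf's law: f(r) = f(1) / r
f(1) = 5925
f(11) = 5925 / 11
= 538.6 occurrences


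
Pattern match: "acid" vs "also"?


Pattern of "acid": [0, 1, 2, 3]
Pattern of "also": [0, 1, 2, 3]
Patterns match
Same pattern = Yes


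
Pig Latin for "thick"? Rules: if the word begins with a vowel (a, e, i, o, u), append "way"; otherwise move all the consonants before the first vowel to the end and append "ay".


Word: "thick"
Starts with consonant(s) → move to end, add 'ay'
Consonant cluster: "th"
Pig Latin = "ickthay"


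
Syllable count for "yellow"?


Word: "yellow"
Syllable breakdown: yel | low
Counting: 2 parts
= 2 syllables


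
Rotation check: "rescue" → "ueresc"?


Word: "rescue", Candidate: "ueresc"
Method: check if candidate is substring of word+word
"rescuerescue" contains "ueresc"? Yes
Is rotation = Yes


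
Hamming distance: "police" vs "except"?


Comparing character by character (same length = 6):
  Pos 0: 'p' vs 'e' !=
  Pos 1: 'o' vs 'x' !=
  Pos 2: 'l' vs 'c' !=
  Pos 3: 'i' vs 'e' !=
  Pos 4: 'c' vs 'p' !=
  Pos 5: 'e' vs 't' !=
Hamming distance = 6


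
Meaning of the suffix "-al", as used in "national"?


Suffix: -al
Example: national = nation + -al
Meaning = relating to


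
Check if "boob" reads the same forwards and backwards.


Word: "boob"
Reversed: "boob"
Forward == Backward? boob == boob
Palindrome = Yes


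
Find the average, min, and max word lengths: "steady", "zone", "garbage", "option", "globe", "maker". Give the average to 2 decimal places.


Lengths: "steady"=6, "zone"=4, "garbage"=7, "option"=6, "globe"=5, "maker"=5
Sum = 33, Count = 6
Average = 33/6 = 5.50
= avg=5.50, min=4, max=7


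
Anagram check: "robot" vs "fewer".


Word 1: "robot" → sorted: boort
Word 2: "fewer" → sorted: eefrw
Same letters? boort != eefrw
Anagram = No


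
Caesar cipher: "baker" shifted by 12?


Word: "baker"
Shift: 12
Each letter → (letter + shift) mod 26:
  'b' (1) + 12 = 13 → 'n'
  'a' (0) + 12 = 12 → 'm'
  'k' (10) + 12 = 22 → 'w'
  'e' (4) + 12 = 16 → 'q'
  'r' (17) + 12 = 3 → 'd'
Result = "nmwqd"


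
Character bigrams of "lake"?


Word: "lake" (length 4)
Number of bigrams = 4 - 2 + 1 = 3
  Position 0: "la"
  Position 1: "ak"
  Position 2: "ke"
Bigrams = "la", "ak", "ke"


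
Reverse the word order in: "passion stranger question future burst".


Original: "passion stranger question future burst"
Words (1..n): passion | stranger | question | future | burst
Reversed (n..1): burst | future | question | stranger | passion
Result = "burst future question stranger passion"


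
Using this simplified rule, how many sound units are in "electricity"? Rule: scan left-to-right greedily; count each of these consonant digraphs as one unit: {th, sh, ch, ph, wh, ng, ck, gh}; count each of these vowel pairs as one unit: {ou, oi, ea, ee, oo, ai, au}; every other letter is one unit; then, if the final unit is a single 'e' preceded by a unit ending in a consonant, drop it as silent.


Word: "electricity" (11 letters)
Left-to-right scan:
  1. 'e' (letter)
  2. 'l' (letter)
  3. 'e' (letter)
  4. 'c' (letter)
  5. 't' (letter)
  6. 'r' (letter)
  7. 'i' (letter)
  8. 'c' (letter)
  9. 'i' (letter)
  10. 't' (letter)
  11. 'y' (letter)
Units from scan: 11
Sound units = 11 units


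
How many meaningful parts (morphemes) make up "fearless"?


Word: "fearless"
Morphemes: fear + -less
Each morpheme carries meaning
= 2 morphemes


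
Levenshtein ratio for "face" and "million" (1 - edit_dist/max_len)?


Word 1: "face" (length 4)
Word 2: "million" (length 7)
One optimal edit sequence:
  1. insert 'm'  (+1)
  2. insert 'i'  (+1)
  3. insert 'l'  (+1)
  4. substitute 'f' -> 'l'  (+1)
  5. substitute 'a' -> 'i'  (+1)
  6. substitute 'c' -> 'o'  (+1)
  7. substitute 'e' -> 'n'  (+1)
Edit distance = 7
Max length = max(4, 7) = 7
Similarity = 1 - 7/7
= 0.0000


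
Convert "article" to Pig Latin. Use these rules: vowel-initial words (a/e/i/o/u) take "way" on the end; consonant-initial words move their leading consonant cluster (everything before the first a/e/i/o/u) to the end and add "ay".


Word: "article"
Starts with vowel → add 'way'
Pig Latin = "articleway"


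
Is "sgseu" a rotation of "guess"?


Word: "guess", Candidate: "sgseu"
Method: check if candidate is substring of word+word
"guessguess" contains "sgseu"? No
Is rotation = No


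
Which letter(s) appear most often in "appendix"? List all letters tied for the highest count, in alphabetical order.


Word: "appendix"
Letter counts:
  'a': 1
  'd': 1
  'e': 1
  'i': 1
  'n': 1
  'p': 2
  'x': 1
Maximum count = 2
Most frequent = 'p' (2 times each)


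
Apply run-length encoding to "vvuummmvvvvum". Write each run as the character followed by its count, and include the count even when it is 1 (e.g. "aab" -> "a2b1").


String: "vvuummmvvvvum"
Scanning for consecutive runs:
  'v' x 2
  'u' x 2
  'm' x 3
  'v' x 4
  'u' x 1
  'm' x 1
RLE = "v2u2m3v4u1m1"


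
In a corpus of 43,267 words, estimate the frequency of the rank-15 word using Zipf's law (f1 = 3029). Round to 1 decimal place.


Zipf's law: f(r) = f(1) / r
f(1) = 3029
f(15) = 3029 / 15
= 201.9 occurrences


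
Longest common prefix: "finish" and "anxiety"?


Word 1: "finish"
Word 2: "anxiety"
Comparing from start:
  Pos 0: 'f' != 'a' (stop)
LCP = "" (length 0)


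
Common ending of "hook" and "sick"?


Word 1: "hook"
Word 2: "sick"
Comparing from end:
  Pos -1: 'k' == 'k'
  Pos -2: 'o' != 'c' (stop)
LCS = "k" (length 1)


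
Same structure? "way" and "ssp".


Pattern of "way": [0, 1, 2]
Pattern of "ssp": [0, 0, 1]
Patterns do not match
Same pattern = No


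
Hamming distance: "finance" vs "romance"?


Comparing character by character (same length = 7):
  Pos 0: 'f' vs 'r' !=
  Pos 1: 'i' vs 'o' !=
  Pos 2: 'n' vs 'm' !=
  Pos 3: 'a' vs 'a' =
  Pos 4: 'n' vs 'n' =
  Pos 5: 'c' vs 'c' =
  Pos 6: 'e' vs 'e' =
Hamming distance = 3


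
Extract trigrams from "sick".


Word: "sick" (length 4)
Number of trigrams = 4 - 3 + 1 = 2
  Position 0: "sic"
  Position 1: "ick"
Trigrams = "sic", "ick"


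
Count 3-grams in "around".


Word: "around" (length 6)
Number of 3-grams = length - 3 + 1 = 6 - 3 + 1
= 4


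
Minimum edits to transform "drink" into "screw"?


Word 1: "drink" (length 5)
Word 2: "screw" (length 5)
One optimal edit sequence (insert/delete/substitute each cost 1):
  1. substitute 'd' -> 's'  (+1)
  2. substitute 'r' -> 'c'  (+1)
  3. substitute 'i' -> 'r'  (+1)
  4. substitute 'n' -> 'e'  (+1)
  5. substitute 'k' -> 'w'  (+1)
Total edit operations: 5
Edit distance = 5


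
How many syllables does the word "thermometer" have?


Word: "thermometer"
Syllable breakdown: ther / mom / e / ter
Counting: 4 parts
= 4 syllables


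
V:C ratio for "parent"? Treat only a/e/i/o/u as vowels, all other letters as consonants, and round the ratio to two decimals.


Word: "parent"
Vowels (a,e,i,o,u): 2
Consonants: 4
Ratio = 2/4
= 0.50


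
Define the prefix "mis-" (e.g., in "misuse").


Prefix: mis-
Example: misuse (mis- + use)
Meaning = wrongly


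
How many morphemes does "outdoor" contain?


Word: "outdoor"
Morphemes: out- + door
Each morpheme carries meaning
= 2 morphemes


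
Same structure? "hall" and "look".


Pattern of "hall": [0, 1, 2, 2]
Pattern of "look": [0, 1, 1, 2]
Patterns do not match
Same pattern = No


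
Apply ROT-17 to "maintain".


Word: "maintain"
Shift: 17
Each letter → (letter + shift) mod 26:
  'm' (12) + 17 = 3 → 'd'
  'a' (0) + 17 = 17 → 'r'
  'i' (8) + 17 = 25 → 'z'
  'n' (13) + 17 = 4 → 'e'
  't' (19) + 17 = 10 → 'k'
  'a' (0) + 17 = 17 → 'r'
  'i' (8) + 17 = 25 → 'z'
  'n' (13) + 17 = 4 → 'e'
Result = "drzekrze"


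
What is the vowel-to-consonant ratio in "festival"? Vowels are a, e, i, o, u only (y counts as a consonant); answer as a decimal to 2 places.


Word: "festival"
Vowels (a,e,i,o,u): 3
Consonants: 5
Ratio = 3/5
= 0.60


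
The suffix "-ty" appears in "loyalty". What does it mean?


Suffix: -ty
Example: loyalty = loyal + -ty
Meaning = quality of


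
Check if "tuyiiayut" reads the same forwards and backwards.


Word: "tuyiiayut"
Reversed: "tuyaiiyut"
Forward == Backward? tuyiiayut != tuyaiiyut
Palindrome = No


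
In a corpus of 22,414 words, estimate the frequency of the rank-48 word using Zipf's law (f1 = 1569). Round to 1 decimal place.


Zipf's law: f(r) = f(1) / r
f(1) = 1569
f(48) = 1569 / 48
= 32.7 occurrences


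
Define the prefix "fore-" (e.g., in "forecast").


Prefix: fore-
Example: forecast = fore- + cast
Meaning = before


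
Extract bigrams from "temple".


Word: "temple" (length 6)
Number of bigrams = 6 - 2 + 1 = 5
  Position 0: "te"
  Position 1: "em"
  Position 2: "mp"
  Position 3: "pl"
  Position 4: "le"
Bigrams = "te", "em", "mp", "pl", "le"


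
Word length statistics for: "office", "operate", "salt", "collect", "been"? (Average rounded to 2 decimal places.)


Lengths: "office"=6, "operate"=7, "salt"=4, "collect"=7, "been"=4
Sum = 28, Count = 5
Average = 28/5 = 5.60
= avg=5.60, min=4, max=7


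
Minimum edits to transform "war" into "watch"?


Word 1: "war" (length 3)
Word 2: "watch" (length 5)
One optimal edit sequence (insert/delete/substitute each cost 1):
  1. keep 'w'
  2. keep 'a'
  3. insert 't'  (+1)
  4. insert 'c'  (+1)
  5. substitute 'r' -> 'h'  (+1)
Total edit operations: 3
Edit distance = 3


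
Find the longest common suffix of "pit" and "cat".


Word 1: "pit"
Word 2: "cat"
Comparing from end:
  Pos -1: 't' == 't'
  Pos -2: 'i' != 'a' (stop)
LCS = "t" (length 1)


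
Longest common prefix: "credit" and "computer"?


Word 1: "credit"
Word 2: "computer"
Comparing from start:
  Pos 0: 'c' == 'c'
  Pos 1: 'r' != 'o' (stop)
LCP = "c" (length 1)


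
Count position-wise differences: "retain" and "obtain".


Comparing character by character (same length = 6):
  Pos 0: 'r' vs 'o' !=
  Pos 1: 'e' vs 'b' !=
  Pos 2: 't' vs 't' =
  Pos 3: 'a' vs 'a' =
  Pos 4: 'i' vs 'i' =
  Pos 5: 'n' vs 'n' =
Hamming distance = 2


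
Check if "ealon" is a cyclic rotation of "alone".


Word: "alone", Candidate: "ealon"
Method: check if candidate is substring of word+word
"alonealone" contains "ealon"? Yes
Is rotation = Yes


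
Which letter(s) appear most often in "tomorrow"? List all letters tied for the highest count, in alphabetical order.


Word: "tomorrow"
Letter counts:
  'm': 1
  'o': 3
  'r': 2
  't': 1
  'w': 1
Maximum count = 3
Most frequent = 'o' (3 times each)


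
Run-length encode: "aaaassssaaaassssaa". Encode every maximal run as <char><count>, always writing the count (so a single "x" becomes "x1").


String: "aaaassssaaaassssaa"
Scanning for consecutive runs:
  'a' x 4
  's' x 4
  'a' x 4
  's' x 4
  'a' x 2
RLE = "a4s4a4s4a2"


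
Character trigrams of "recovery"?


Word: "recovery" (length 8)
Number of trigrams = 8 - 3 + 1 = 6
  Position 0: "rec"
  Position 1: "eco"
  Position 2: "cov"
  Position 3: "ove"
  Position 4: "ver"
  Position 5: "ery"
Trigrams = "rec", "eco", "cov", "ove", "ver", "ery"


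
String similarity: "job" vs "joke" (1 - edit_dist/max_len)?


Word 1: "job" (length 3)
Word 2: "joke" (length 4)
One optimal edit sequence:
  1. keep 'j'
  2. keep 'o'
  3. insert 'k'  (+1)
  4. substitute 'b' -> 'e'  (+1)
Edit distance = 2
Max length = max(3, 4) = 4
Similarity = 1 - 2/4
= 0.5000


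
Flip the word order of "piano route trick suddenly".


Original: "piano route trick suddenly"
Words (1..n): piano | route | trick | suddenly
Reversed (n..1): suddenly | trick | route | piano
Result = "suddenly trick route piano"


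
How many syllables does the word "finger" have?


Word: "finger"
Syllable breakdown: fin / ger
Counting: 2 parts
= 2 syllables


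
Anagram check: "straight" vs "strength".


Word 1: "straight" → sorted: aghirstt
Word 2: "strength" → sorted: eghnrstt
Same letters? aghirstt != eghnrstt
Anagram = No


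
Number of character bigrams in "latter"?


Word: "latter" (length 6)
Number of 2-grams = length - 2 + 1 = 6 - 2 + 1
= 5


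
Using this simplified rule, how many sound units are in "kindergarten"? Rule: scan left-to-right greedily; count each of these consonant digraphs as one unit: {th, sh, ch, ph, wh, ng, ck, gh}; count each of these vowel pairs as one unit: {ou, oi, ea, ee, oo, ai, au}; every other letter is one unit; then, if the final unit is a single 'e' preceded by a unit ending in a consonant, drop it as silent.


Word: "kindergarten" (12 letters)
Left-to-right scan:
  [1] 'k' (letter)
  [2] 'i' (letter)
  [3] 'n' (letter)
  [4] 'd' (letter)
  [5] 'e' (letter)
  [6] 'r' (letter)
  [7] 'g' (letter)
  [8] 'a' (letter)
  [9] 'r' (letter)
  [10] 't' (letter)
  [11] 'e' (letter)
  [12] 'n' (letter)
Units from scan: 12
Sound units = 12 units


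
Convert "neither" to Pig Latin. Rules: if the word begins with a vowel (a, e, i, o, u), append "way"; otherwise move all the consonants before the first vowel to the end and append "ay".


Word: "neither"
Starts with consonant(s) → move to end, add 'ay'
Consonant cluster: "n"
Pig Latin = "eithernay"


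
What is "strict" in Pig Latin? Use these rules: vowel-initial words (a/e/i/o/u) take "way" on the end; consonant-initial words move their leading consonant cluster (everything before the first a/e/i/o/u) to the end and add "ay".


Word: "strict"
Starts with consonant(s) → move to end, add 'ay'
Consonant cluster: "str"
Pig Latin = "ictstray"


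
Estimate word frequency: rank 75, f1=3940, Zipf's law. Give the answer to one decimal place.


Zipf's law: f(r) = f(1) / r
f(1) = 3940
f(75) = 3940 / 75
= 52.5 occurrences


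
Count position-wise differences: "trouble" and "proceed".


Comparing character by character (same length = 7):
  Pos 0: 't' vs 'p' !=
  Pos 1: 'r' vs 'r' =
  Pos 2: 'o' vs 'o' =
  Pos 3: 'u' vs 'c' !=
  Pos 4: 'b' vs 'e' !=
  Pos 5: 'l' vs 'e' !=
  Pos 6: 'e' vs 'd' !=
Hamming distance = 5


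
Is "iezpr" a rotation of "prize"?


Word: "prize", Candidate: "iezpr"
Method: check if candidate is substring of word+word
"prizeprize" contains "iezpr"? No
Is rotation = No


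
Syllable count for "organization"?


Word: "organization"
Syllable breakdown: or | gan | i | za | tion
Counting: 5 parts
= 5 syllables


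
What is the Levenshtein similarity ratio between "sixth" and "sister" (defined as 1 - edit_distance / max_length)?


Word 1: "sixth" (length 5)
Word 2: "sister" (length 6)
One optimal edit sequence:
  1. keep 's'
  2. keep 'i'
  3. substitute 'x' -> 's'  (+1)
  4. keep 't'
  5. insert 'e'  (+1)
  6. substitute 'h' -> 'r'  (+1)
Edit distance = 3
Max length = max(5, 6) = 6
Similarity = 1 - 3/6
= 0.5000


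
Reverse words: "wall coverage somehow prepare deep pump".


Original: "wall coverage somehow prepare deep pump"
Words (1..n): wall | coverage | somehow | prepare | deep | pump
Reversed (n..1): pump | deep | prepare | somehow | coverage | wall
Result = "pump deep prepare somehow coverage wall"


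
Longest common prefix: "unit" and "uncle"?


Word 1: "unit"
Word 2: "uncle"
Comparing from start:
  Pos 0: 'u' == 'u'
  Pos 1: 'n' == 'n'
  Pos 2: 'i' != 'c' (stop)
LCP = "un" (length 2)


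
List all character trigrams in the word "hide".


Word: "hide" (length 4)
Number of trigrams = 4 - 3 + 1 = 2
  Position 0: "hid"
  Position 1: "ide"
Trigrams = "hid", "ide"


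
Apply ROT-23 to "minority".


Word: "minority"
Shift: 23
Each letter → (letter + shift) mod 26:
  'm' (12) + 23 = 9 → 'j'
  'i' (8) + 23 = 5 → 'f'
  'n' (13) + 23 = 10 → 'k'
  'o' (14) + 23 = 11 → 'l'
  'r' (17) + 23 = 14 → 'o'
  'i' (8) + 23 = 5 → 'f'
  't' (19) + 23 = 16 → 'q'
  'y' (24) + 23 = 21 → 'v'
Result = "jfklofqv"


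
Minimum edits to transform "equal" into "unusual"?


Word 1: "equal" (length 5)
Word 2: "unusual" (length 7)
One optimal edit sequence (insert/delete/substitute each cost 1):
  1. insert 'u'  (+1)
  2. insert 'n'  (+1)
  3. substitute 'e' -> 'u'  (+1)
  4. substitute 'q' -> 's'  (+1)
  5. keep 'u'
  6. keep 'a'
  7. keep 'l'
Total edit operations: 4
Edit distance = 4


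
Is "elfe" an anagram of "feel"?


Word 1: "feel" → sorted: eefl
Word 2: "elfe" → sorted: eefl
Same letters? eefl == eefl
Anagram = Yes


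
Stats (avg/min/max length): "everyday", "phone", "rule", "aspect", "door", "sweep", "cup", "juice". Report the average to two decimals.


Lengths: "everyday"=8, "phone"=5, "rule"=4, "aspect"=6, "door"=4, "sweep"=5, "cup"=3, "juice"=5
Sum = 40, Count = 8
Average = 40/8 = 5.00
= avg=5.00, min=3, max=8


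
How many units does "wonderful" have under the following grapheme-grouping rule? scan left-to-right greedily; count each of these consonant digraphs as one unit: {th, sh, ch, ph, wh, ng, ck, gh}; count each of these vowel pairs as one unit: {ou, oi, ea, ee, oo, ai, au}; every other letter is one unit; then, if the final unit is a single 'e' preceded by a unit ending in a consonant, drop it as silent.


Word: "wonderful" (9 letters)
Left-to-right scan:
  [1] 'w' (letter)
  [2] 'o' (letter)
  [3] 'n' (letter)
  [4] 'd' (letter)
  [5] 'e' (letter)
  [6] 'r' (letter)
  [7] 'f' (letter)
  [8] 'u' (letter)
  [9] 'l' (letter)
Units from scan: 9
Sound units = 9 units


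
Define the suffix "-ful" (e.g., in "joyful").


Suffix: -ful
Example: joyful (joy + -ful)
Meaning = full of


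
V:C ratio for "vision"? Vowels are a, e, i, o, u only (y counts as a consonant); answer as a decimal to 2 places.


Word: "vision"
Vowels (a,e,i,o,u): 3
Consonants: 3
Ratio = 3/3
= 1.00


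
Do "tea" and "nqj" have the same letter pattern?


Pattern of "tea": [0, 1, 2]
Pattern of "nqj": [0, 1, 2]
Patterns match
Same pattern = Yes


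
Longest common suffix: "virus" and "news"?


Word 1: "virus"
Word 2: "news"
Comparing from end:
  Pos -1: 's' == 's'
  Pos -2: 'u' != 'w' (stop)
LCS = "s" (length 1)


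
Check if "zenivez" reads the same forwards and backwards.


Word: "zenivez"
Reversed: "zevinez"
Forward == Backward? zenivez != zevinez
Palindrome = No


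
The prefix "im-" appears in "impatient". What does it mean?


Prefix: im-
Example: impatient (im- + patient)
Meaning = not / into


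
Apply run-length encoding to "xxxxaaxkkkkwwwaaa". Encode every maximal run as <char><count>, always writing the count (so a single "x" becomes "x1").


String: "xxxxaaxkkkkwwwaaa"
Scanning for consecutive runs:
  'x' x 4
  'a' x 2
  'x' x 1
  'k' x 4
  'w' x 3
  'a' x 3
RLE = "x4a2x1k4w3a3"


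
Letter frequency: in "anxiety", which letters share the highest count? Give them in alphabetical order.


Word: "anxiety"
Letter counts:
  'a': 1
  'e': 1
  'i': 1
  'n': 1
  't': 1
  'x': 1
  'y': 1
Maximum count = 1
Most frequent = 'a', 'e', 'i', 'n', 't', 'x', 'y' (1 time each)


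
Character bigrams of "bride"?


Word: "bride" (length 5)
Number of bigrams = 5 - 2 + 1 = 4
  Position 0: "br"
  Position 1: "ri"
  Position 2: "id"
  Position 3: "de"
Bigrams = "br", "ri", "id", "de"


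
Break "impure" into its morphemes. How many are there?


Word: "impure"
Morphemes: im- / pure
Each morpheme carries meaning
= 2 morphemes


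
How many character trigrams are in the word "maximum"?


Word: "maximum" (length 7)
Number of 3-grams = length - 3 + 1 = 7 - 3 + 1
= 5


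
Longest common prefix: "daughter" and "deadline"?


Word 1: "daughter"
Word 2: "deadline"
Comparing from start:
  Pos 0: 'd' == 'd'
  Pos 1: 'a' != 'e' (stop)
LCP = "d" (length 1)


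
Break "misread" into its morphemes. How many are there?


Word: "misread"
Morphemes: mis- + read
Each morpheme carries meaning
= 2 morphemes


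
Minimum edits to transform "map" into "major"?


Word 1: "map" (length 3)
Word 2: "major" (length 5)
One optimal edit sequence (insert/delete/substitute each cost 1):
  1. keep 'm'
  2. keep 'a'
  3. insert 'j'  (+1)
  4. insert 'o'  (+1)
  5. substitute 'p' -> 'r'  (+1)
Total edit operations: 3
Edit distance = 3


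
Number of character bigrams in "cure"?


Word: "cure" (length 4)
Number of 2-grams = length - 2 + 1 = 4 - 2 + 1
= 3


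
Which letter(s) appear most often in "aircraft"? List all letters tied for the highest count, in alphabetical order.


Word: "aircraft"
Letter counts:
  'a': 2
  'c': 1
  'f': 1
  'i': 1
  'r': 2
  't': 1
Maximum count = 2
Most frequent = 'a', 'r' (2 times each)


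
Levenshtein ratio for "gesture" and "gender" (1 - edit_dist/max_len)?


Word 1: "gesture" (length 7)
Word 2: "gender" (length 6)
One optimal edit sequence:
  1. keep 'g'
  2. keep 'e'
  3. substitute 's' -> 'n'  (+1)
  4. substitute 't' -> 'd'  (+1)
  5. substitute 'u' -> 'e'  (+1)
  6. keep 'r'
  7. delete 'e'  (+1)
Edit distance = 4
Max length = max(7, 6) = 7
Similarity = 1 - 4/7
= 0.4286


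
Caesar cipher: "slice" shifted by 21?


Word: "slice"
Shift: 21
Each letter → (letter + shift) mod 26:
  's' (18) + 21 = 13 → 'n'
  'l' (11) + 21 = 6 → 'g'
  'i' (8) + 21 = 3 → 'd'
  'c' (2) + 21 = 23 → 'x'
  'e' (4) + 21 = 25 → 'z'
Result = "ngdxz"


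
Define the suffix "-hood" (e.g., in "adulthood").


Suffix: -hood
As in: adulthood -> adult + -hood
Meaning = state / condition


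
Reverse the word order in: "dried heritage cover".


Original: "dried heritage cover"
Words (1..n): dried | heritage | cover
Reversed (n..1): cover | heritage | dried
Result = "cover heritage dried"


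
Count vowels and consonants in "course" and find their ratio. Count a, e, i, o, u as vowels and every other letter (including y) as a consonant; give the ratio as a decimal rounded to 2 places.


Word: "course"
Vowels (a,e,i,o,u): 3
Consonants: 3
Ratio = 3/3
= 1.00


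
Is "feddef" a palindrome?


Word: "feddef"
Reversed: "feddef"
Forward == Backward? feddef == feddef
Palindrome = Yes


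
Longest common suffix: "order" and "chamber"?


Word 1: "order"
Word 2: "chamber"
Comparing from end:
  Pos -1: 'r' == 'r'
  Pos -2: 'e' == 'e'
  Pos -3: 'd' != 'b' (stop)
LCS = "er" (length 2)


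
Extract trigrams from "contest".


Word: "contest" (length 7)
Number of trigrams = 7 - 3 + 1 = 5
  Position 0: "con"
  Position 1: "ont"
  Position 2: "nte"
  Position 3: "tes"
  Position 4: "est"
Trigrams = "con", "ont", "nte", "tes", "est"


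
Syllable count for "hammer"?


Word: "hammer"
Syllable breakdown: ham · mer
Counting: 2 parts
= 2 syllables


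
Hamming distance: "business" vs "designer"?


Comparing character by character (same length = 8):
  Pos 0: 'b' vs 'd' !=
  Pos 1: 'u' vs 'e' !=
  Pos 2: 's' vs 's' =
  Pos 3: 'i' vs 'i' =
  Pos 4: 'n' vs 'g' !=
  Pos 5: 'e' vs 'n' !=
  Pos 6: 's' vs 'e' !=
  Pos 7: 's' vs 'r' !=
Hamming distance = 6


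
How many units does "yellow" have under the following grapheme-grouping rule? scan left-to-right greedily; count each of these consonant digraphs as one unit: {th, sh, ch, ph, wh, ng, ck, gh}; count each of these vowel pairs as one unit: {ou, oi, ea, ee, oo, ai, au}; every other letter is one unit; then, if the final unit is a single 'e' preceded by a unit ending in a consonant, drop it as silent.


Word: "yellow" (6 letters)
Left-to-right scan:
  1. 'y' (letter)
  2. 'e' (letter)
  3. 'l' (letter)
  4. 'l' (letter)
  5. 'o' (letter)
  6. 'w' (letter)
Units from scan: 6
Sound units = 6 units


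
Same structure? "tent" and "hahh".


Pattern of "tent": [0, 1, 2, 0]
Pattern of "hahh": [0, 1, 0, 0]
Patterns do not match
Same pattern = No


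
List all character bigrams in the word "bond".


Word: "bond" (length 4)
Number of bigrams = 4 - 2 + 1 = 3
  Position 0: "bo"
  Position 1: "on"
  Position 2: "nd"
Bigrams = "bo", "on", "nd"


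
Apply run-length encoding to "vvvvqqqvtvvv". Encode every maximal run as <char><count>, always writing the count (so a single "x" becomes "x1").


String: "vvvvqqqvtvvv"
Scanning for consecutive runs:
  'v' x 4
  'q' x 3
  'v' x 1
  't' x 1
  'v' x 3
RLE = "v4q3v1t1v3"


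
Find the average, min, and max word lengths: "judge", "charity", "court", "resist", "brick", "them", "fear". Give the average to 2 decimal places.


Lengths: "judge"=5, "charity"=7, "court"=5, "resist"=6, "brick"=5, "them"=4, "fear"=4
Sum = 36, Count = 7
Average = 36/7 = 5.14
= avg=5.14, min=4, max=7


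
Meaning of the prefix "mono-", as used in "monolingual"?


Prefix: mono-
Example: monolingual (mono- + lingual)
Meaning = one


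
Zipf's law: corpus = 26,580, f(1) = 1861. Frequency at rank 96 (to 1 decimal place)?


Zipf's law: f(r) = f(1) / r
f(1) = 1861
f(96) = 1861 / 96
= 19.4 occurrences


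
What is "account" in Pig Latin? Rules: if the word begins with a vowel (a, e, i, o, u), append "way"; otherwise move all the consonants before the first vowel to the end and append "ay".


Word: "account"
Starts with vowel → add 'way'
Pig Latin = "accountway"


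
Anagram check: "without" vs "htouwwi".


Word 1: "without" → sorted: hiottuw
Word 2: "htouwwi" → sorted: hiotuww
Same letters? hiottuw != hiotuww
Anagram = No


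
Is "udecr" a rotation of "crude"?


Word: "crude", Candidate: "udecr"
Method: check if candidate is substring of word+word
"crudecrude" contains "udecr"? Yes
Is rotation = Yes


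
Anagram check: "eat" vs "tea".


Word 1: "eat" → sorted: aet
Word 2: "tea" → sorted: aet
Same letters? aet == aet
Anagram = Yes


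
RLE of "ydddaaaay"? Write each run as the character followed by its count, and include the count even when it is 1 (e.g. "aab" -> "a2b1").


String: "ydddaaaay"
Scanning for consecutive runs:
  'y' x 1
  'd' x 3
  'a' x 4
  'y' x 1
RLE = "y1d3a4y1"


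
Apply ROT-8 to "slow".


Word: "slow"
Shift: 8
Each letter → (letter + shift) mod 26:
  's' (18) + 8 = 0 → 'a'
  'l' (11) + 8 = 19 → 't'
  'o' (14) + 8 = 22 → 'w'
  'w' (22) + 8 = 4 → 'e'
Result = "atwe"


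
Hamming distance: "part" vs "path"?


Comparing character by character (same length = 4):
  Pos 0: 'p' vs 'p' =
  Pos 1: 'a' vs 'a' =
  Pos 2: 'r' vs 't' !=
  Pos 3: 't' vs 'h' !=
Hamming distance = 2


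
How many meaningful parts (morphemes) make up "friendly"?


Word: "friendly"
Morphemes: friend + -ly
Each morpheme carries meaning
= 2 morphemes


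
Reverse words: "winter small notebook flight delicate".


Original: "winter small notebook flight delicate"
Words (1..n): winter | small | notebook | flight | delicate
Reversed (n..1): delicate | flight | notebook | small | winter
Result = "delicate flight notebook small winter"


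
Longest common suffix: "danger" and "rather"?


Word 1: "danger"
Word 2: "rather"
Comparing from end:
  Pos -1: 'r' == 'r'
  Pos -2: 'e' == 'e'
  Pos -3: 'g' != 'h' (stop)
LCS = "er" (length 2)


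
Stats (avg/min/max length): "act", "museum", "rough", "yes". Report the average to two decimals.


Lengths: "act"=3, "museum"=6, "rough"=5, "yes"=3
Sum = 17, Count = 4
Average = 17/4 = 4.25
= avg=4.25, min=3, max=6


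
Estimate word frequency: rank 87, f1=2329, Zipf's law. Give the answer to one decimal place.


Zipf's law: f(r) = f(1) / r
f(1) = 2329
f(87) = 2329 / 87
= 26.8 occurrences


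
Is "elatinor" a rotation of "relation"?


Word: "relation", Candidate: "elatinor"
Method: check if candidate is substring of word+word
"relationrelation" contains "elatinor"? No
Is rotation = No


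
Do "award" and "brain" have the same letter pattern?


Pattern of "award": [0, 1, 0, 2, 3]
Pattern of "brain": [0, 1, 2, 3, 4]
Patterns do not match
Same pattern = No


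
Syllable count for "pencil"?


Word: "pencil"
Syllable breakdown: pen-cil
Counting: 2 parts
= 2 syllables


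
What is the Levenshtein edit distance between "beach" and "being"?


Word 1: "beach" (length 5)
Word 2: "being" (length 5)
One optimal edit sequence (insert/delete/substitute each cost 1):
  1. keep 'b'
  2. keep 'e'
  3. substitute 'a' -> 'i'  (+1)
  4. substitute 'c' -> 'n'  (+1)
  5. substitute 'h' -> 'g'  (+1)
Total edit operations: 3
Edit distance = 3


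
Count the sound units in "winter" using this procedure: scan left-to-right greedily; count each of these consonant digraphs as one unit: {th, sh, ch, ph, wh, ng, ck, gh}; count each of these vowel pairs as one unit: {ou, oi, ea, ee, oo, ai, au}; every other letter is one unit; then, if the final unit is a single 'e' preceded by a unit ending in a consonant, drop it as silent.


Word: "winter" (6 letters)
Left-to-right scan:
  1. 'w' (letter)
  2. 'i' (letter)
  3. 'n' (letter)
  4. 't' (letter)
  5. 'e' (letter)
  6. 'r' (letter)
Units from scan: 6
Sound units = 6 units


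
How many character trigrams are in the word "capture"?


Word: "capture" (length 7)
Number of 3-grams = length - 3 + 1 = 7 - 3 + 1
= 5


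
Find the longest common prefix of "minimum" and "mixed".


Word 1: "minimum"
Word 2: "mixed"
Comparing from start:
  Pos 0: 'm' == 'm'
  Pos 1: 'i' == 'i'
  Pos 2: 'n' != 'x' (stop)
LCP = "mi" (length 2)


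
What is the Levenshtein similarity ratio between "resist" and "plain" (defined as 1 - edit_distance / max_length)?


Word 1: "resist" (length 6)
Word 2: "plain" (length 5)
One optimal edit sequence:
  1. substitute 'r' -> 'p'  (+1)
  2. substitute 'e' -> 'l'  (+1)
  3. substitute 's' -> 'a'  (+1)
  4. keep 'i'
  5. delete 's'  (+1)
  6. substitute 't' -> 'n'  (+1)
Edit distance = 5
Max length = max(6, 5) = 6
Similarity = 1 - 5/6
= 0.1667


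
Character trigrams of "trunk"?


Word: "trunk" (length 5)
Number of trigrams = 5 - 3 + 1 = 3
  Position 0: "tru"
  Position 1: "run"
  Position 2: "unk"
Trigrams = "tru", "run", "unk"


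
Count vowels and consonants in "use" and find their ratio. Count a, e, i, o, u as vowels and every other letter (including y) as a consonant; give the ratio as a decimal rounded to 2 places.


Word: "use"
Vowels (a,e,i,o,u): 2
Consonants: 1
Ratio = 2/1
= 2.00


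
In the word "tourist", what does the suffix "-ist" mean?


Suffix: -ist
Example: tourist = tour + -ist
Meaning = one who practices


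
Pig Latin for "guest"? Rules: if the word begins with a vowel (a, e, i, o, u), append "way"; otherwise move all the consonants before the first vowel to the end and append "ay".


Word: "guest"
Starts with consonant(s) → move to end, add 'ay'
Consonant cluster: "g"
Pig Latin = "uestgay"


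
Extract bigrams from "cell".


Word: "cell" (length 4)
Number of bigrams = 4 - 2 + 1 = 3
  Position 0: "ce"
  Position 1: "el"
  Position 2: "ll"
Bigrams = "ce", "el", "ll"


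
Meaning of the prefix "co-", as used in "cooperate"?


Prefix: co-
Example: cooperate = co- + operate
Meaning = together


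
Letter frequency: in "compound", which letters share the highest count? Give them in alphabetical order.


Word: "compound"
Letter counts:
  'c': 1
  'd': 1
  'm': 1
  'n': 1
  'o': 2
  'p': 1
  'u': 1
Maximum count = 2
Most frequent = 'o' (2 times each)


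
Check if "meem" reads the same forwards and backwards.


Word: "meem"
Reversed: "meem"
Forward == Backward? meem == meem
Palindrome = Yes


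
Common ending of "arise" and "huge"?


Word 1: "arise"
Word 2: "huge"
Comparing from end:
  Pos -1: 'e' == 'e'
  Pos -2: 's' != 'g' (stop)
LCS = "e" (length 1)


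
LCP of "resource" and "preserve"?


Word 1: "resource"
Word 2: "preserve"
Comparing from start:
  Pos 0: 'r' != 'p' (stop)
LCP = "" (length 0)


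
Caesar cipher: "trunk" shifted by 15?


Word: "trunk"
Shift: 15
Each letter → (letter + shift) mod 26:
  't' (19) + 15 = 8 → 'i'
  'r' (17) + 15 = 6 → 'g'
  'u' (20) + 15 = 9 → 'j'
  'n' (13) + 15 = 2 → 'c'
  'k' (10) + 15 = 25 → 'z'
Result = "igjcz"


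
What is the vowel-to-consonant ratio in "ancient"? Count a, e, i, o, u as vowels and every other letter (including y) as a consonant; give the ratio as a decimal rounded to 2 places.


Word: "ancient"
Vowels (a,e,i,o,u): 3
Consonants: 4
Ratio = 3/4
= 0.75


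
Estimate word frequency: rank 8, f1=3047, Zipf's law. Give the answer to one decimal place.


Zipf's law: f(r) = f(1) / r
f(1) = 3047
f(8) = 3047 / 8
= 380.9 occurrences


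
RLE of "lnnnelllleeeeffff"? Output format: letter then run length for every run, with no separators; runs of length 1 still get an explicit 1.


String: "lnnnelllleeeeffff"
Scanning for consecutive runs:
  'l' x 1
  'n' x 3
  'e' x 1
  'l' x 4
  'e' x 4
  'f' x 4
RLE = "l1n3e1l4e4f4"


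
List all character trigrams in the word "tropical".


Word: "tropical" (length 8)
Number of trigrams = 8 - 3 + 1 = 6
  Position 0: "tro"
  Position 1: "rop"
  Position 2: "opi"
  Position 3: "pic"
  Position 4: "ica"
  Position 5: "cal"
Trigrams = "tro", "rop", "opi", "pic", "ica", "cal"


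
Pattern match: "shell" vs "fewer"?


Pattern of "shell": [0, 1, 2, 3, 3]
Pattern of "fewer": [0, 1, 2, 1, 3]
Patterns do not match
Same pattern = No


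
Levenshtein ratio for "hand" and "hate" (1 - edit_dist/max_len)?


Word 1: "hand" (length 4)
Word 2: "hate" (length 4)
One optimal edit sequence:
  1. keep 'h'
  2. keep 'a'
  3. substitute 'n' -> 't'  (+1)
  4. substitute 'd' -> 'e'  (+1)
Edit distance = 2
Max length = max(4, 4) = 4
Similarity = 1 - 2/4
= 0.5000


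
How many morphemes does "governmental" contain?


Word: "governmental"
Morphemes: govern + -ment + -al
Each morpheme carries meaning
= 3 morphemes


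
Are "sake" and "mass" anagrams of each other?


Word 1: "sake" → sorted: aeks
Word 2: "mass" → sorted: amss
Same letters? aeks != amss
Anagram = No


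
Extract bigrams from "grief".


Word: "grief" (length 5)
Number of bigrams = 5 - 2 + 1 = 4
  Position 0: "gr"
  Position 1: "ri"
  Position 2: "ie"
  Position 3: "ef"
Bigrams = "gr", "ri", "ie", "ef"


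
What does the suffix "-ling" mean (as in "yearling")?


Suffix: -ling
Example: yearling = year + -ling
Meaning = small / young


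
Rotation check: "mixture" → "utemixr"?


Word: "mixture", Candidate: "utemixr"
Method: check if candidate is substring of word+word
"mixturemixture" contains "utemixr"? No
Is rotation = No


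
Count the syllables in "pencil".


Word: "pencil"
Syllable breakdown: pen | cil
Counting: 2 parts
= 2 syllables


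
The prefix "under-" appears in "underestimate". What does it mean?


Prefix: under-
Example: underestimate = under- + estimate
Meaning = insufficient


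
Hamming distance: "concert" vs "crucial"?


Comparing character by character (same length = 7):
  Pos 0: 'c' vs 'c' =
  Pos 1: 'o' vs 'r' !=
  Pos 2: 'n' vs 'u' !=
  Pos 3: 'c' vs 'c' =
  Pos 4: 'e' vs 'i' !=
  Pos 5: 'r' vs 'a' !=
  Pos 6: 't' vs 'l' !=
Hamming distance = 5


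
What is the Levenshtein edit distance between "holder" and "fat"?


Word 1: "holder" (length 6)
Word 2: "fat" (length 3)
One optimal edit sequence (insert/delete/substitute each cost 1):
  1. delete 'h'  (+1)
  2. delete 'o'  (+1)
  3. delete 'l'  (+1)
  4. substitute 'd' -> 'f'  (+1)
  5. substitute 'e' -> 'a'  (+1)
  6. substitute 'r' -> 't'  (+1)
Total edit operations: 6
Edit distance = 6


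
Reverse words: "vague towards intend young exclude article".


Original: "vague towards intend young exclude article"
Words (1..n): vague | towards | intend | young | exclude | article
Reversed (n..1): article | exclude | young | intend | towards | vague
Result = "article exclude young intend towards vague"
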